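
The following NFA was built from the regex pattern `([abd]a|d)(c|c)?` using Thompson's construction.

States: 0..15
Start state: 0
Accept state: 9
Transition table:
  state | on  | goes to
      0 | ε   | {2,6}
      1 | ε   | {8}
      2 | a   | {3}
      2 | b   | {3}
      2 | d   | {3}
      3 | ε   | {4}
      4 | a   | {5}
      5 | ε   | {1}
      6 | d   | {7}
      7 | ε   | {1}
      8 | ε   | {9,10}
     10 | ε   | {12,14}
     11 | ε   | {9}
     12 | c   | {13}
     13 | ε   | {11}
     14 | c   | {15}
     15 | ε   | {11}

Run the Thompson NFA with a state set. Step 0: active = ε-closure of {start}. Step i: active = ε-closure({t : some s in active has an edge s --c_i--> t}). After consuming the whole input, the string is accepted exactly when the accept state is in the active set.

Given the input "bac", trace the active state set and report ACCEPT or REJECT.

Answer: ACCEPT

Derivation:
start: ε-closure({0}) = {0,2,6}
'b' @ 1: {3,4}
'a' @ 2: {1,5,8,9,10,12,14}  ✓accept
'c' @ 3: {9,11,13,15}  ✓accept
end set {9,11,13,15} — state 9 in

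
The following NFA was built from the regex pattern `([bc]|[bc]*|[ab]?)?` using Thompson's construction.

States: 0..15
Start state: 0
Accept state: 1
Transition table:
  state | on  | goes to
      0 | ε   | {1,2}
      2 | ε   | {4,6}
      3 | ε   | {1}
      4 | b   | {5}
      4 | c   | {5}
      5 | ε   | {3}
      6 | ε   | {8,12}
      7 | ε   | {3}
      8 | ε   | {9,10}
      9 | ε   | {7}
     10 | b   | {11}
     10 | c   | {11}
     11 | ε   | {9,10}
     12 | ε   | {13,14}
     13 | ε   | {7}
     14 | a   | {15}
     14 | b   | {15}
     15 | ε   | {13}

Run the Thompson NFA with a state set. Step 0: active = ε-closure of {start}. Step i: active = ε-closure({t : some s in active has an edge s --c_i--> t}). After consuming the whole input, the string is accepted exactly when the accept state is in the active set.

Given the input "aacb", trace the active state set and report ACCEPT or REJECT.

initial (ε-close {0}): {0,1,2,3,4,6,7,8,9,10,12,13,14}
'a' @ 1: {1,3,7,13,15}  (accept∈set)
'a' @ 2: {}  — no active states
rest 'cb' ignored (set empty)
end set {} — state 1 not in

Answer: REJECT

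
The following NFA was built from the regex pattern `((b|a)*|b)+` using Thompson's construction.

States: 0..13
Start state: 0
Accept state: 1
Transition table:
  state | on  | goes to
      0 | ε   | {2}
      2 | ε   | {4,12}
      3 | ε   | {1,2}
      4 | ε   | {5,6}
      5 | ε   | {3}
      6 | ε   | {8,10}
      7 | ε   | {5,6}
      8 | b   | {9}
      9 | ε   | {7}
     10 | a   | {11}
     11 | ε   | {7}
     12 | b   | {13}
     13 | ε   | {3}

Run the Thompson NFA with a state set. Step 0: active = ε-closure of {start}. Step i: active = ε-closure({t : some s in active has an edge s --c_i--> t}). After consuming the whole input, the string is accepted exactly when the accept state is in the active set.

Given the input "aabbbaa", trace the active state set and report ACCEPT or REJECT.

Answer: ACCEPT

Trace:
S₀ = ε-closure({0}) = {0,1,2,3,4,5,6,8,10,12}
'a' @ 1: {1,2,3,4,5,6,7,8,10,11,12}  (accept∈set)
'a' @ 2: {1,2,3,4,5,6,7,8,10,11,12}  (accept∈set)
'b' @ 3: {1,2,3,4,5,6,7,8,9,10,12,13}  (accept∈set)
'b' @ 4: {1,2,3,4,5,6,7,8,9,10,12,13}  (accept∈set)
'b' @ 5: {1,2,3,4,5,6,7,8,9,10,12,13}  (accept∈set)
'a' @ 6: {1,2,3,4,5,6,7,8,10,11,12}  (accept∈set)
'a' @ 7: {1,2,3,4,5,6,7,8,10,11,12}  (accept∈set)
final: {1,2,3,4,5,6,7,8,10,11,12}; accept 1 in set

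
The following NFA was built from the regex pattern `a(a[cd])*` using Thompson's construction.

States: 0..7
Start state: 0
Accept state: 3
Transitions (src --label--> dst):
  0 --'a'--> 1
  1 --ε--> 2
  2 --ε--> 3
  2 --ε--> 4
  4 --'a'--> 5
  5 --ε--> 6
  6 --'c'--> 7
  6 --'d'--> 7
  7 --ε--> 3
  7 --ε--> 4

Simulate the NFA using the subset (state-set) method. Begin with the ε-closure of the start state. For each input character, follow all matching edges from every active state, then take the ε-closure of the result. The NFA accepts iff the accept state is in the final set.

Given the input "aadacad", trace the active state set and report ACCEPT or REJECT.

start: ε-closure({0}) = {0}
'a' @ 1: {1,2,3,4}  [accepting]
'a' @ 2: {5,6}
'd' @ 3: {3,4,7}  [accepting]
'a' @ 4: {5,6}
'c' @ 5: {3,4,7}  [accepting]
'a' @ 6: {5,6}
'd' @ 7: {3,4,7}  [accepting]
end set {3,4,7} — state 3 in

Answer: ACCEPT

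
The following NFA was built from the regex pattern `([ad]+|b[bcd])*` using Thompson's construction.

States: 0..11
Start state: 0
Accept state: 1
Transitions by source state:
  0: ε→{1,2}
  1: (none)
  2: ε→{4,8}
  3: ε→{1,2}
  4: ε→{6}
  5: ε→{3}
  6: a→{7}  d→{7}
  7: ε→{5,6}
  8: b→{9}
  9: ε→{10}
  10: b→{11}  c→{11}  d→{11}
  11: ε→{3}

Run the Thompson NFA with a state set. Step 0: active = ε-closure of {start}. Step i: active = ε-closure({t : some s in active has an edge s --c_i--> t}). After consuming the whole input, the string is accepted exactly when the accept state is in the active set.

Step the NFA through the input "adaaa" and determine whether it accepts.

Answer: ACCEPT

Steps:
initial (ε-close {0}): {0,1,2,4,6,8}
'a' @ 1: {1,2,3,4,5,6,7,8}  (accept∈set)
'd' @ 2: {1,2,3,4,5,6,7,8}  (accept∈set)
'a' @ 3: {1,2,3,4,5,6,7,8}  (accept∈set)
'a' @ 4: {1,2,3,4,5,6,7,8}  (accept∈set)
'a' @ 5: {1,2,3,4,5,6,7,8}  (accept∈set)
end set {1,2,3,4,5,6,7,8} — state 1 in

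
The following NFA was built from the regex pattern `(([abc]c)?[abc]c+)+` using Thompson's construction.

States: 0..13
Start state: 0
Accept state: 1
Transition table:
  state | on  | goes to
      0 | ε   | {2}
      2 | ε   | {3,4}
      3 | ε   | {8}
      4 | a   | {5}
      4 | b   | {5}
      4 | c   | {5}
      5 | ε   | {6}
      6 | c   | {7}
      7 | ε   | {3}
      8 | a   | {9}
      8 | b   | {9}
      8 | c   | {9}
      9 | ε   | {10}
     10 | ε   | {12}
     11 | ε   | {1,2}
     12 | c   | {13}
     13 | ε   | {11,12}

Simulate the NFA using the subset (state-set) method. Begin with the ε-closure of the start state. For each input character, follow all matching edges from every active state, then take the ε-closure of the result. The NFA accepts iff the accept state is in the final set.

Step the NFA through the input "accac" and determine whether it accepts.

Answer: ACCEPT

Steps:
start: ε-closure({0}) = {0,2,3,4,8}
'a' @ 1: {5,6,9,10,12}
'c' @ 2: {1,2,3,4,7,8,11,12,13}  ✓accept
'c' @ 3: {1,2,3,4,5,6,8,9,10,11,12,13}  ✓accept
'a' @ 4: {5,6,9,10,12}
'c' @ 5: {1,2,3,4,7,8,11,12,13}  ✓accept
after full input: {1,2,3,4,7,8,11,12,13}  (accept=1 in)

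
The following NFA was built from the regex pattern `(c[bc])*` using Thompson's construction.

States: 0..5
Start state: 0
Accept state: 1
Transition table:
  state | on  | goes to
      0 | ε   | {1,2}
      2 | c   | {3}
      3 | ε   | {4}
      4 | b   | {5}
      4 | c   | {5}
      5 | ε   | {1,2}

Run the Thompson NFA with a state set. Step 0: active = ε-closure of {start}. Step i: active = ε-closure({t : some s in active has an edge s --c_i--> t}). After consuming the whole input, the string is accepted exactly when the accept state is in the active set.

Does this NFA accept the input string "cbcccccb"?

initial (ε-close {0}): {0,1,2}
'c' @ 1: {3,4}
'b' @ 2: {1,2,5}  ✓accept
'c' @ 3: {3,4}
'c' @ 4: {1,2,5}  ✓accept
'c' @ 5: {3,4}
'c' @ 6: {1,2,5}  ✓accept
'c' @ 7: {3,4}
'b' @ 8: {1,2,5}  ✓accept
final: {1,2,5}; accept 1 in set

Answer: ACCEPT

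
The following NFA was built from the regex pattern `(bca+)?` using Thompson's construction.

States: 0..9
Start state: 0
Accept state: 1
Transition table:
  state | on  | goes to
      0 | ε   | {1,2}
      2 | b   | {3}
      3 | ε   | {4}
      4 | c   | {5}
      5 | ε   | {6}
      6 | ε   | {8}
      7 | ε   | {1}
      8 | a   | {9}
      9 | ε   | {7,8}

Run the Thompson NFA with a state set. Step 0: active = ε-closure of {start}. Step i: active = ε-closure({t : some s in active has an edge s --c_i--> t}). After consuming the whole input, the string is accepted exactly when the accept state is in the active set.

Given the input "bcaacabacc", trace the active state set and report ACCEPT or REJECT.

start: ε-closure({0}) = {0,1,2}
'b' @ 1: {3,4}
'c' @ 2: {5,6,8}
'a' @ 3: {1,7,8,9}  (accept∈set)
'a' @ 4: {1,7,8,9}  (accept∈set)
'c' @ 5: {}  — state set empty
rest 'abacc' ignored (set empty)
after full input: {}  (accept=1 not in)

Answer: REJECT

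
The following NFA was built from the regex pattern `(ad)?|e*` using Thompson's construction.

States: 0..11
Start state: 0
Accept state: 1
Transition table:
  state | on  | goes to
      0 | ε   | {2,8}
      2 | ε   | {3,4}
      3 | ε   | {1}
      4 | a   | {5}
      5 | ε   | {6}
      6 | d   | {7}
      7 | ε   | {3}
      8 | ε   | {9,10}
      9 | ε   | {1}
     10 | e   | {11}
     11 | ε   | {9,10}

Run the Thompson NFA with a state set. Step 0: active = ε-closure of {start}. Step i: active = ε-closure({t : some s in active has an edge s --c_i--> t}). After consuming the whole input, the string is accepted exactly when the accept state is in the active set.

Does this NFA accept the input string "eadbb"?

Answer: REJECT

Derivation:
initial (ε-close {0}): {0,1,2,3,4,8,9,10}
'e' @ 1: {1,9,10,11}  [accepting]
'a' @ 2: {}  — no active states
rest 'dbb' ignored (set empty)
after full input: {}  (accept=1 not in)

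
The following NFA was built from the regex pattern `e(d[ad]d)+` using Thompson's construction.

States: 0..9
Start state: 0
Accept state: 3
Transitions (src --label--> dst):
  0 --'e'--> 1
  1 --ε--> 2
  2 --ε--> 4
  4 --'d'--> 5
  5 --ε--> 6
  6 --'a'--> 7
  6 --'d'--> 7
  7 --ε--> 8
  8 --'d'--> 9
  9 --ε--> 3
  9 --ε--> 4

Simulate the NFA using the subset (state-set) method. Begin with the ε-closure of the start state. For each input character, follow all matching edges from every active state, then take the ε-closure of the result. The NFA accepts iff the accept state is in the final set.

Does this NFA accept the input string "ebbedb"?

Answer: REJECT

Steps:
S₀ = ε-closure({0}) = {0}
'e' @ 1: {1,2,4}
'b' @ 2: {}  — no active states
rest 'bedb' ignored (set empty)
end set {} — state 3 not in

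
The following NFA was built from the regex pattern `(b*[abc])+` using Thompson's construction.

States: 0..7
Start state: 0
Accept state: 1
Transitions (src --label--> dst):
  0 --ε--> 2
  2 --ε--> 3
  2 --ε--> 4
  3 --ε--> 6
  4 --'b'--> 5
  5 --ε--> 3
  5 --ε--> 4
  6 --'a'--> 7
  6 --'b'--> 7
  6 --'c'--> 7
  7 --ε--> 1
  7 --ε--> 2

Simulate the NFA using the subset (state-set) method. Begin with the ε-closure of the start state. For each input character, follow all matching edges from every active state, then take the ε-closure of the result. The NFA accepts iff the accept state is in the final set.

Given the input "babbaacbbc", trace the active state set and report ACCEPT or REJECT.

Answer: ACCEPT

Derivation:
start: ε-closure({0}) = {0,2,3,4,6}
'b' @ 1: {1,2,3,4,5,6,7}  [accepting]
'a' @ 2: {1,2,3,4,6,7}  [accepting]
'b' @ 3: {1,2,3,4,5,6,7}  [accepting]
'b' @ 4: {1,2,3,4,5,6,7}  [accepting]
'a' @ 5: {1,2,3,4,6,7}  [accepting]
'a' @ 6: {1,2,3,4,6,7}  [accepting]
'c' @ 7: {1,2,3,4,6,7}  [accepting]
'b' @ 8: {1,2,3,4,5,6,7}  [accepting]
'b' @ 9: {1,2,3,4,5,6,7}  [accepting]
'c' @ 10: {1,2,3,4,6,7}  [accepting]
after full input: {1,2,3,4,6,7}  (accept=1 in)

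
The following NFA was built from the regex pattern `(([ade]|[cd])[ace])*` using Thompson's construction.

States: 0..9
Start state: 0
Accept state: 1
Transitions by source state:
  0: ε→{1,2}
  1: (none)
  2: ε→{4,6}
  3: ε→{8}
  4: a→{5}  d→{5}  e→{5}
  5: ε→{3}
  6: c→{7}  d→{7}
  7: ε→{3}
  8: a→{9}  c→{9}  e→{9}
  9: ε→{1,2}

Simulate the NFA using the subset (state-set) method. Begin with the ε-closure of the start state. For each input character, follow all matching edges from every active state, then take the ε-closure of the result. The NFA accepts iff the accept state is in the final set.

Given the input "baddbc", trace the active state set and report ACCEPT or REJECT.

initial (ε-close {0}): {0,1,2,4,6}
'b' @ 1: {}  — dead — no transitions
rest 'addbc' ignored (set empty)
after full input: {}  (accept=1 not in)

Answer: REJECT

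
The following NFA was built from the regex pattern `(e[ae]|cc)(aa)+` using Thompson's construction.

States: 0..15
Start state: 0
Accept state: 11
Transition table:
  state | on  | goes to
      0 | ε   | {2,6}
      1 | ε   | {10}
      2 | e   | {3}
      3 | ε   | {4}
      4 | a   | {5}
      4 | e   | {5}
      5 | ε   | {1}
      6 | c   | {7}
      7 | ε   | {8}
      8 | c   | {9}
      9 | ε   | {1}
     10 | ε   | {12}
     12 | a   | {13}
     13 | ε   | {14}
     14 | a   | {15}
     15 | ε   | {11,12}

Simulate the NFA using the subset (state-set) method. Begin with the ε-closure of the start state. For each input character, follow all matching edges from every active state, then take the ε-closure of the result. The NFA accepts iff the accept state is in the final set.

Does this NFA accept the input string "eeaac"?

Answer: REJECT

Steps:
start: ε-closure({0}) = {0,2,6}
'e' @ 1: {3,4}
'e' @ 2: {1,5,10,12}
'a' @ 3: {13,14}
'a' @ 4: {11,12,15}  (accept∈set)
'c' @ 5: {}  — dead — no transitions
final: {}; accept 11 not in set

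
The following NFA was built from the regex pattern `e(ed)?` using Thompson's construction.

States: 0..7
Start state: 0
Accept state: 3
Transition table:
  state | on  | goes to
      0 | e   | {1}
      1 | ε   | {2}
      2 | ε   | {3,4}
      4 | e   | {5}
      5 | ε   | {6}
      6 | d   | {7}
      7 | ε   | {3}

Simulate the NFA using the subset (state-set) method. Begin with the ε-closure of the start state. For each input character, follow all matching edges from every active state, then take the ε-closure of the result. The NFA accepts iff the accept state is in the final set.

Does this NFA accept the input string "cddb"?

Answer: REJECT

Trace:
start: ε-closure({0}) = {0}
'c' @ 1: {}  — no active states
rest 'ddb' ignored (set empty)
final: {}; accept 3 not in set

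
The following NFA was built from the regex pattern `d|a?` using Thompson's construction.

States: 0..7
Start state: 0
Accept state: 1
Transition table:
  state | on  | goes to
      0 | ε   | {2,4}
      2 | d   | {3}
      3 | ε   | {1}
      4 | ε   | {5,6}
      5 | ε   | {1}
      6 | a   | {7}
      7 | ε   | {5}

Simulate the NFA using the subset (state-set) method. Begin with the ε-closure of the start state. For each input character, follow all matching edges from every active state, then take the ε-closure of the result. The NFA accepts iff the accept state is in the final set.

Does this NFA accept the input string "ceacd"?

initial (ε-close {0}): {0,1,2,4,5,6}
'c' @ 1: {}  — dead — no transitions
rest 'eacd' ignored (set empty)
end set {} — state 1 not in

Answer: REJECT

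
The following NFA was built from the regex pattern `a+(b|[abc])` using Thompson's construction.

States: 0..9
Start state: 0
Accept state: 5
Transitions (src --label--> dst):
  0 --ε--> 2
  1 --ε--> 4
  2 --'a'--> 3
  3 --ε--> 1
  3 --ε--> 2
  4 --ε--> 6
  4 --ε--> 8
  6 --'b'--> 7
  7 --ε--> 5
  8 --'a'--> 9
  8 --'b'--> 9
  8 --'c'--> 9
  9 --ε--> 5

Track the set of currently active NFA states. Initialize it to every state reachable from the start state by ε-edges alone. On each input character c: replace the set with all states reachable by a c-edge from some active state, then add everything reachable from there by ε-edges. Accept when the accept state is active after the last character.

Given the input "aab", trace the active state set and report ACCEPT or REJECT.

initial (ε-close {0}): {0,2}
'a' @ 1: {1,2,3,4,6,8}
'a' @ 2: {1,2,3,4,5,6,8,9}  ✓accept
'b' @ 3: {5,7,9}  ✓accept
end set {5,7,9} — state 5 in

Answer: ACCEPT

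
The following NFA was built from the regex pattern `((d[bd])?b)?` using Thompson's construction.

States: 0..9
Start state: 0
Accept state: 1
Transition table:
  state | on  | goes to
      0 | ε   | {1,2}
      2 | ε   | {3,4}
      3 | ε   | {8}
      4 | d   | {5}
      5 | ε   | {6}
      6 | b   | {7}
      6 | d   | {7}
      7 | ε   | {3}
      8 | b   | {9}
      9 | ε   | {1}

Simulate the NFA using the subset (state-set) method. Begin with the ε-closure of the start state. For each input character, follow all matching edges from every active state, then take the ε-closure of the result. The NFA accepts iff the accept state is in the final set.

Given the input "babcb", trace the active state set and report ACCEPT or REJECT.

Answer: REJECT

Derivation:
S₀ = ε-closure({0}) = {0,1,2,3,4,8}
'b' @ 1: {1,9}  (accept∈set)
'a' @ 2: {}  — dead — no transitions
rest 'bcb' ignored (set empty)
after full input: {}  (accept=1 not in)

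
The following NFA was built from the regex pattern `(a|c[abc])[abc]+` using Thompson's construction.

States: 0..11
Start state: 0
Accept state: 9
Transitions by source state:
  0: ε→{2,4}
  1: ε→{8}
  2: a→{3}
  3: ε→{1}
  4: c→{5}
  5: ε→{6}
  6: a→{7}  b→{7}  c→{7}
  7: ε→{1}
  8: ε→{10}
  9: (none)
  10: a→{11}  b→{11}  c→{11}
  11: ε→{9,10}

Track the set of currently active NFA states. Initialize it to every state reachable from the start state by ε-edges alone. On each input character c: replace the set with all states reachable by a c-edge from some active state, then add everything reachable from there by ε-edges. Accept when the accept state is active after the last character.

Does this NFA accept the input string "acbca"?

Answer: ACCEPT

Trace:
S₀ = ε-closure({0}) = {0,2,4}
'a' @ 1: {1,3,8,10}
'c' @ 2: {9,10,11}  [accepting]
'b' @ 3: {9,10,11}  [accepting]
'c' @ 4: {9,10,11}  [accepting]
'a' @ 5: {9,10,11}  [accepting]
end set {9,10,11} — state 9 in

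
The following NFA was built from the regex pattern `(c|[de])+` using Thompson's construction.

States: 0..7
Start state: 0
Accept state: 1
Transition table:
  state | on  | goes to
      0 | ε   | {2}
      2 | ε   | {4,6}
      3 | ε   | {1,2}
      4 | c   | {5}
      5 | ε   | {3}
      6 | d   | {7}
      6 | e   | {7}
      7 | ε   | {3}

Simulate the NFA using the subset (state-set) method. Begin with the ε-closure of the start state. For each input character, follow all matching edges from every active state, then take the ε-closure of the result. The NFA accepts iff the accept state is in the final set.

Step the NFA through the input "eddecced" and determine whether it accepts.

Answer: ACCEPT

Derivation:
initial (ε-close {0}): {0,2,4,6}
'e' @ 1: {1,2,3,4,6,7}  ✓accept
'd' @ 2: {1,2,3,4,6,7}  ✓accept
'd' @ 3: {1,2,3,4,6,7}  ✓accept
'e' @ 4: {1,2,3,4,6,7}  ✓accept
'c' @ 5: {1,2,3,4,5,6}  ✓accept
'c' @ 6: {1,2,3,4,5,6}  ✓accept
'e' @ 7: {1,2,3,4,6,7}  ✓accept
'd' @ 8: {1,2,3,4,6,7}  ✓accept
final: {1,2,3,4,6,7}; accept 1 in set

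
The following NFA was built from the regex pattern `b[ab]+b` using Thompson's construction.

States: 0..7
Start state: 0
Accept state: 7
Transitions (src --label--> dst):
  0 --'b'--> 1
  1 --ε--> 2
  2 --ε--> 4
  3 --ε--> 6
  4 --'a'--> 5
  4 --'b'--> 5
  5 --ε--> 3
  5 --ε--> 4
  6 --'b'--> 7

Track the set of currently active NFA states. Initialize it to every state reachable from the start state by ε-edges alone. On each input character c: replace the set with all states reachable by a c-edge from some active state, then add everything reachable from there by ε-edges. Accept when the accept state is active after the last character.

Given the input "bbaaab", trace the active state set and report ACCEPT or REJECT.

start: ε-closure({0}) = {0}
'b' @ 1: {1,2,4}
'b' @ 2: {3,4,5,6}
'a' @ 3: {3,4,5,6}
'a' @ 4: {3,4,5,6}
'a' @ 5: {3,4,5,6}
'b' @ 6: {3,4,5,6,7}  [accepting]
after full input: {3,4,5,6,7}  (accept=7 in)

Answer: ACCEPT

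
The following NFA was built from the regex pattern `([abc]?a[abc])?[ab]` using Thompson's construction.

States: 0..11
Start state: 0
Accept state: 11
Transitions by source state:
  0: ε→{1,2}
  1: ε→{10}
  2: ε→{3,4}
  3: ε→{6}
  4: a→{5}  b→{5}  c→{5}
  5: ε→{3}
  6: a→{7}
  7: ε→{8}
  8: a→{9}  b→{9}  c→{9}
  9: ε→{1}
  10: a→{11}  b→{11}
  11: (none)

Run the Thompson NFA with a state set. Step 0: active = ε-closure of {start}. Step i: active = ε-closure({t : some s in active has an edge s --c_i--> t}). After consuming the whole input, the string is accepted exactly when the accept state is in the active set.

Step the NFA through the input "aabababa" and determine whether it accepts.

S₀ = ε-closure({0}) = {0,1,2,3,4,6,10}
'a' @ 1: {3,5,6,7,8,11}  ✓accept
'a' @ 2: {1,7,8,9,10}
'b' @ 3: {1,9,10,11}  ✓accept
'a' @ 4: {11}  ✓accept
'b' @ 5: {}  — no active states
rest 'aba' ignored (set empty)
end set {} — state 11 not in

Answer: REJECT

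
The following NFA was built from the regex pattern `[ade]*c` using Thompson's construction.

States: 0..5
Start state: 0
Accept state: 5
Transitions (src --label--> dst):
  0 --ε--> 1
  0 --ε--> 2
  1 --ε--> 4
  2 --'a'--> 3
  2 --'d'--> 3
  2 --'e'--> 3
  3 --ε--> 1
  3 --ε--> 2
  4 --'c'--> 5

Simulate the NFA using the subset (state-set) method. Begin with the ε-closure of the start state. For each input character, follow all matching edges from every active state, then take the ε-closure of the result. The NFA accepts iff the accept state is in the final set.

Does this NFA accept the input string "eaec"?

Answer: ACCEPT

Derivation:
initial (ε-close {0}): {0,1,2,4}
'e' @ 1: {1,2,3,4}
'a' @ 2: {1,2,3,4}
'e' @ 3: {1,2,3,4}
'c' @ 4: {5}  ✓accept
end set {5} — state 5 in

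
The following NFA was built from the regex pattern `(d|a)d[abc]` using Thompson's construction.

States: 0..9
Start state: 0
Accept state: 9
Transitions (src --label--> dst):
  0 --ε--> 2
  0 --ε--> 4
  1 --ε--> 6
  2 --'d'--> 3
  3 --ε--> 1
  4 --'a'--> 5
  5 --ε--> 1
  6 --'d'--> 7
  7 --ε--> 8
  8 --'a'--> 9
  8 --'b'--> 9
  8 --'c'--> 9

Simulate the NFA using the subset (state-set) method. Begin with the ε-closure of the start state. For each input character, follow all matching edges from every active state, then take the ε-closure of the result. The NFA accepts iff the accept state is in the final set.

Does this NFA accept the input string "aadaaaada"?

initial (ε-close {0}): {0,2,4}
'a' @ 1: {1,5,6}
'a' @ 2: {}  — dead — no transitions
rest 'daaaada' ignored (set empty)
final: {}; accept 9 not in set

Answer: REJECT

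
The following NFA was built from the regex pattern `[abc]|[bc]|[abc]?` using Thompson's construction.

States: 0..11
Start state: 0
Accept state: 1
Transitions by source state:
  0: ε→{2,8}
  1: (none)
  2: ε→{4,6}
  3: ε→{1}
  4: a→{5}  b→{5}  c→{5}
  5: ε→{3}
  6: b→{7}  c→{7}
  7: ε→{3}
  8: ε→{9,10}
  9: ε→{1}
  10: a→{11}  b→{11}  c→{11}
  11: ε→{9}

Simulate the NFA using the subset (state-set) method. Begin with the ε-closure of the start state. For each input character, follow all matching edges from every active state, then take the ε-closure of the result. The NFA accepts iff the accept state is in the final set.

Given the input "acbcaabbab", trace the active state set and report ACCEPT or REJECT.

Answer: REJECT

Derivation:
S₀ = ε-closure({0}) = {0,1,2,4,6,8,9,10}
'a' @ 1: {1,3,5,9,11}  [accepting]
'c' @ 2: {}  — dead — no transitions
rest 'bcaabbab' ignored (set empty)
final: {}; accept 1 not in set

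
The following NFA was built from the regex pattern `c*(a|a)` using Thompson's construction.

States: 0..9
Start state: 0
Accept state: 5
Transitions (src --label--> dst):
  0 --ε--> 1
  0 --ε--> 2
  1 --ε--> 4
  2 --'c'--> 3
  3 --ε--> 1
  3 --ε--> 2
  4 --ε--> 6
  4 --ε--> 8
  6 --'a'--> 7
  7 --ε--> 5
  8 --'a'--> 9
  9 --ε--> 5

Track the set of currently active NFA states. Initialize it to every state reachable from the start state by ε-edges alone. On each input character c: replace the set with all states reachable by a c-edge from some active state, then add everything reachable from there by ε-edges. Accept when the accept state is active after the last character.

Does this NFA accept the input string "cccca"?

Answer: ACCEPT

Derivation:
S₀ = ε-closure({0}) = {0,1,2,4,6,8}
'c' @ 1: {1,2,3,4,6,8}
'c' @ 2: {1,2,3,4,6,8}
'c' @ 3: {1,2,3,4,6,8}
'c' @ 4: {1,2,3,4,6,8}
'a' @ 5: {5,7,9}  (accept∈set)
final: {5,7,9}; accept 5 in set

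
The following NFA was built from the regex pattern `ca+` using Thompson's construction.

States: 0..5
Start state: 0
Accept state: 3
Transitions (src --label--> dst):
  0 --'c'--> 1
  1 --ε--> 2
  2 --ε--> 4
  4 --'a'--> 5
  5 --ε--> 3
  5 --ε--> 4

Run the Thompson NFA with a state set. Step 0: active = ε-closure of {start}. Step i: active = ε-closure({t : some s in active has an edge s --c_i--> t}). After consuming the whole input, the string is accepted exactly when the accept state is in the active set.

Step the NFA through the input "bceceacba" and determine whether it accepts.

initial (ε-close {0}): {0}
'b' @ 1: {}  — no active states
rest 'ceceacba' ignored (set empty)
end set {} — state 3 not in

Answer: REJECT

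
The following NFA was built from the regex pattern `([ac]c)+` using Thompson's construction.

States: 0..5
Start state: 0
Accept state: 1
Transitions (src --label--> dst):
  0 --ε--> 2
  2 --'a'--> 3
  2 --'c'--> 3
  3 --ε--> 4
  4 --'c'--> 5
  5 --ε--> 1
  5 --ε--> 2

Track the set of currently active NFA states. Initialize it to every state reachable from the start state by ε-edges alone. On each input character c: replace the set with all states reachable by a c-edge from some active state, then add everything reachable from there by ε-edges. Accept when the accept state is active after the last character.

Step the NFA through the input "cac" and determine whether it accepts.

Answer: REJECT

Derivation:
initial (ε-close {0}): {0,2}
'c' @ 1: {3,4}
'a' @ 2: {}  — state set empty
rest 'c' ignored (set empty)
end set {} — state 1 not in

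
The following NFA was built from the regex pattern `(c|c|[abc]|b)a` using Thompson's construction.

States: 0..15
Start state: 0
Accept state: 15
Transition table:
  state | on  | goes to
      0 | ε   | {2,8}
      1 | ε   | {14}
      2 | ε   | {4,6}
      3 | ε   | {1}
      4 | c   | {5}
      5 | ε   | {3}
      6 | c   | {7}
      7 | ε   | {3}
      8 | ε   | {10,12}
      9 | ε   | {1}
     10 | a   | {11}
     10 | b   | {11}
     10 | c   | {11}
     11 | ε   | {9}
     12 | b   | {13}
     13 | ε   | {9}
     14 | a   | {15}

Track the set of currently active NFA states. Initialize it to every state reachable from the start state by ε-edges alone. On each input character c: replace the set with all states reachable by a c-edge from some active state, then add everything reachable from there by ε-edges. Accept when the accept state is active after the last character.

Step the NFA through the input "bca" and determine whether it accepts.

S₀ = ε-closure({0}) = {0,2,4,6,8,10,12}
'b' @ 1: {1,9,11,13,14}
'c' @ 2: {}  — dead — no transitions
rest 'a' ignored (set empty)
end set {} — state 15 not in

Answer: REJECT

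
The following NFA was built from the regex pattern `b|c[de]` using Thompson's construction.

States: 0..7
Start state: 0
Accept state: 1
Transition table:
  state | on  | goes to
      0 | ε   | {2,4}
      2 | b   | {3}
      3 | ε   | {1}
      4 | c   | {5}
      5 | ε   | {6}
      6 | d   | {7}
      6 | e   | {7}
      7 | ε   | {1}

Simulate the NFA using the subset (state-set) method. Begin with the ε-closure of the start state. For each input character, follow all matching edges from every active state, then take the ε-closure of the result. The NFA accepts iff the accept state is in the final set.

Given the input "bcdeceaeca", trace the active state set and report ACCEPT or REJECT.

Answer: REJECT

Steps:
initial (ε-close {0}): {0,2,4}
'b' @ 1: {1,3}  ✓accept
'c' @ 2: {}  — no active states
rest 'deceaeca' ignored (set empty)
final: {}; accept 1 not in set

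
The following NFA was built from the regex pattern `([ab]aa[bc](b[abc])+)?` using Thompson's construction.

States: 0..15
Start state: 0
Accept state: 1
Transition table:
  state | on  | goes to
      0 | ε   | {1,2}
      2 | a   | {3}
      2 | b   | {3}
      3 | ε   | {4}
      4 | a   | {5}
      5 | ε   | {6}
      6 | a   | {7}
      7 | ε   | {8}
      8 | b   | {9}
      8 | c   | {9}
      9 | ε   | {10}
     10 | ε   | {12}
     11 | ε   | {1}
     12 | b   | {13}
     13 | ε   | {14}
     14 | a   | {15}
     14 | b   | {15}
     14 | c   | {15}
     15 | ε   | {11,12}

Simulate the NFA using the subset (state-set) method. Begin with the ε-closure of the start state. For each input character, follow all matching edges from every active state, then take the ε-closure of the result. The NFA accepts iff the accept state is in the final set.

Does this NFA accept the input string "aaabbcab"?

Answer: REJECT

Derivation:
initial (ε-close {0}): {0,1,2}
'a' @ 1: {3,4}
'a' @ 2: {5,6}
'a' @ 3: {7,8}
'b' @ 4: {9,10,12}
'b' @ 5: {13,14}
'c' @ 6: {1,11,12,15}  (accept∈set)
'a' @ 7: {}  — no active states
rest 'b' ignored (set empty)
final: {}; accept 1 not in set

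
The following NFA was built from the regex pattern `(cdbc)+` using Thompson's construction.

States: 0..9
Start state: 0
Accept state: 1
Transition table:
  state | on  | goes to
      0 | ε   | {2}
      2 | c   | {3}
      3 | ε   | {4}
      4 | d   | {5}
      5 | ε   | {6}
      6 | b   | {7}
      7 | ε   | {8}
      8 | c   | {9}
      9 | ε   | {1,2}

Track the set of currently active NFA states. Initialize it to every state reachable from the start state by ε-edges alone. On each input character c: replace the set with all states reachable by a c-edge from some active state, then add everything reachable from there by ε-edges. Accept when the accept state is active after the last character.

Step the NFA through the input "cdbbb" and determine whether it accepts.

start: ε-closure({0}) = {0,2}
'c' @ 1: {3,4}
'd' @ 2: {5,6}
'b' @ 3: {7,8}
'b' @ 4: {}  — state set empty
rest 'b' ignored (set empty)
end set {} — state 1 not in

Answer: REJECT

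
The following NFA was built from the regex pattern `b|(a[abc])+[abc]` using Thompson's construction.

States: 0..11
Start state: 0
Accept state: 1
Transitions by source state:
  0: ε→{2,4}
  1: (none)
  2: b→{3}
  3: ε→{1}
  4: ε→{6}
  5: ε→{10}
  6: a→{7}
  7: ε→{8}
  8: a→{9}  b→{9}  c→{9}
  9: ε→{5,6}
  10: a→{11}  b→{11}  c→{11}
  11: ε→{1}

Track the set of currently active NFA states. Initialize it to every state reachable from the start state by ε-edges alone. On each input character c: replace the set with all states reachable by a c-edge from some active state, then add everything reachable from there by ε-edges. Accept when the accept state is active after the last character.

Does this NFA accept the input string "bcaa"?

start: ε-closure({0}) = {0,2,4,6}
'b' @ 1: {1,3}  (accept∈set)
'c' @ 2: {}  — dead — no transitions
rest 'aa' ignored (set empty)
end set {} — state 1 not in

Answer: REJECT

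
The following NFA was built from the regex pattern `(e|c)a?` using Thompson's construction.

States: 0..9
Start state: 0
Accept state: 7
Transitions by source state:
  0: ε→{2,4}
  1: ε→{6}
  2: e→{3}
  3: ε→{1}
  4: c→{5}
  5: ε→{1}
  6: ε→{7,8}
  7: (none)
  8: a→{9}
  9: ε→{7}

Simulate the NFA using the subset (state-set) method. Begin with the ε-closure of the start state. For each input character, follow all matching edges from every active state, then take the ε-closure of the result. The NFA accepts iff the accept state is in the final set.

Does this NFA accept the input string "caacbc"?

Answer: REJECT

Steps:
S₀ = ε-closure({0}) = {0,2,4}
'c' @ 1: {1,5,6,7,8}  [accepting]
'a' @ 2: {7,9}  [accepting]
'a' @ 3: {}  — dead — no transitions
rest 'cbc' ignored (set empty)
after full input: {}  (accept=7 not in)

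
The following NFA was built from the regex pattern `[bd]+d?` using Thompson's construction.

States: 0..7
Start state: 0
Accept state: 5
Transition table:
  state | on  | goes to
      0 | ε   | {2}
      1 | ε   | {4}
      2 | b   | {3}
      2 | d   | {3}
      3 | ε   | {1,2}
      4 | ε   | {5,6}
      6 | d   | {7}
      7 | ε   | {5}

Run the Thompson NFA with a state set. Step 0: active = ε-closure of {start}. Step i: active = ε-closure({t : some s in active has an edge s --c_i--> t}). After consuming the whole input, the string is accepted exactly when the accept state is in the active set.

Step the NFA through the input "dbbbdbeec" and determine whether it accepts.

start: ε-closure({0}) = {0,2}
'd' @ 1: {1,2,3,4,5,6}  (accept∈set)
'b' @ 2: {1,2,3,4,5,6}  (accept∈set)
'b' @ 3: {1,2,3,4,5,6}  (accept∈set)
'b' @ 4: {1,2,3,4,5,6}  (accept∈set)
'd' @ 5: {1,2,3,4,5,6,7}  (accept∈set)
'b' @ 6: {1,2,3,4,5,6}  (accept∈set)
'e' @ 7: {}  — dead — no transitions
rest 'ec' ignored (set empty)
after full input: {}  (accept=5 not in)

Answer: REJECT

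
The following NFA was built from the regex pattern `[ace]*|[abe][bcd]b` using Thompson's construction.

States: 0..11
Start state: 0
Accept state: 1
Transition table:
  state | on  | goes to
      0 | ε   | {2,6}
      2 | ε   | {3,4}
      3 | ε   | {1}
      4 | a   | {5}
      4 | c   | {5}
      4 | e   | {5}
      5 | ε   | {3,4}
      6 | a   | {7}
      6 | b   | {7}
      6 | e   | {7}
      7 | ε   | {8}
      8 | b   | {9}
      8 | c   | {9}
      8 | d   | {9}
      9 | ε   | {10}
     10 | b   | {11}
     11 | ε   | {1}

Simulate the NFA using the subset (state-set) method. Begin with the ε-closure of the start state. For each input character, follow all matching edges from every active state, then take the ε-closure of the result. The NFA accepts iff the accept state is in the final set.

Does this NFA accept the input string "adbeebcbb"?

Answer: REJECT

Trace:
initial (ε-close {0}): {0,1,2,3,4,6}
'a' @ 1: {1,3,4,5,7,8}  (accept∈set)
'd' @ 2: {9,10}
'b' @ 3: {1,11}  (accept∈set)
'e' @ 4: {}  — no active states
rest 'ebcbb' ignored (set empty)
final: {}; accept 1 not in set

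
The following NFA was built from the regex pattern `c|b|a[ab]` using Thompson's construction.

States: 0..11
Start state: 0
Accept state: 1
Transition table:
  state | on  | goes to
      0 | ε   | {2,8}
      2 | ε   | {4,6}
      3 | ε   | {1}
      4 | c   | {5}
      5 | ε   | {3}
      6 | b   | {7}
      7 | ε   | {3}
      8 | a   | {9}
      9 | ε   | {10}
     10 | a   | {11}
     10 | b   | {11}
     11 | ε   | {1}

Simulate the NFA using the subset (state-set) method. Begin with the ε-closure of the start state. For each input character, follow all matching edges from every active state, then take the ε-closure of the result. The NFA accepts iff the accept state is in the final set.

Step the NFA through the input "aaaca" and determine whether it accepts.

Answer: REJECT

Steps:
initial (ε-close {0}): {0,2,4,6,8}
'a' @ 1: {9,10}
'a' @ 2: {1,11}  (accept∈set)
'a' @ 3: {}  — no active states
rest 'ca' ignored (set empty)
after full input: {}  (accept=1 not in)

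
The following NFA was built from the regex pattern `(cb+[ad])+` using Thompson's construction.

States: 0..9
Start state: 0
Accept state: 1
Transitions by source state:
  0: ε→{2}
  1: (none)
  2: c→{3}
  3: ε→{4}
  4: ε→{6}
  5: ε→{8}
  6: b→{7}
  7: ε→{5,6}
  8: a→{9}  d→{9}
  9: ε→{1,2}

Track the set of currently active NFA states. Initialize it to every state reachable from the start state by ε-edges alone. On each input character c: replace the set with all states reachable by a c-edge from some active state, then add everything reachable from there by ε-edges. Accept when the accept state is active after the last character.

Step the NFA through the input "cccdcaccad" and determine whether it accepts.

start: ε-closure({0}) = {0,2}
'c' @ 1: {3,4,6}
'c' @ 2: {}  — no active states
rest 'cdcaccad' ignored (set empty)
final: {}; accept 1 not in set

Answer: REJECT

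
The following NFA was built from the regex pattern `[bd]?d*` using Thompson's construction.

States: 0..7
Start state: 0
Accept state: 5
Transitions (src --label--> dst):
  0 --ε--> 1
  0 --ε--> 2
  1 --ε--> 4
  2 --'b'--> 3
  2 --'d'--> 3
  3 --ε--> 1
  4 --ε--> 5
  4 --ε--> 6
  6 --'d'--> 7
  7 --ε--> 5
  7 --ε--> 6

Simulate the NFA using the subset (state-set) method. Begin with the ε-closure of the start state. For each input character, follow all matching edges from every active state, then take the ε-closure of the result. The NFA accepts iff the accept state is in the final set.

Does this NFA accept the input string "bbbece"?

Answer: REJECT

Trace:
initial (ε-close {0}): {0,1,2,4,5,6}
'b' @ 1: {1,3,4,5,6}  (accept∈set)
'b' @ 2: {}  — dead — no transitions
rest 'bece' ignored (set empty)
final: {}; accept 5 not in set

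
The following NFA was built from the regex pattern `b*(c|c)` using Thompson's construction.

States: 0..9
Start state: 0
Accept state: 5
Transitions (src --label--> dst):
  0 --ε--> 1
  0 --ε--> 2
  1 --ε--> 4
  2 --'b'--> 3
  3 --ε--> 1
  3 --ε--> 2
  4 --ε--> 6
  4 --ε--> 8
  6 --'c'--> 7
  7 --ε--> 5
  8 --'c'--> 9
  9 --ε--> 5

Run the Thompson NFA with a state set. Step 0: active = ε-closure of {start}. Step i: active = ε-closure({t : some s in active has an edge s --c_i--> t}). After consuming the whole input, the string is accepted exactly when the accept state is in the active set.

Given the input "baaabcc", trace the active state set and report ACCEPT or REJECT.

Answer: REJECT

Derivation:
S₀ = ε-closure({0}) = {0,1,2,4,6,8}
'b' @ 1: {1,2,3,4,6,8}
'a' @ 2: {}  — state set empty
rest 'aabcc' ignored (set empty)
final: {}; accept 5 not in set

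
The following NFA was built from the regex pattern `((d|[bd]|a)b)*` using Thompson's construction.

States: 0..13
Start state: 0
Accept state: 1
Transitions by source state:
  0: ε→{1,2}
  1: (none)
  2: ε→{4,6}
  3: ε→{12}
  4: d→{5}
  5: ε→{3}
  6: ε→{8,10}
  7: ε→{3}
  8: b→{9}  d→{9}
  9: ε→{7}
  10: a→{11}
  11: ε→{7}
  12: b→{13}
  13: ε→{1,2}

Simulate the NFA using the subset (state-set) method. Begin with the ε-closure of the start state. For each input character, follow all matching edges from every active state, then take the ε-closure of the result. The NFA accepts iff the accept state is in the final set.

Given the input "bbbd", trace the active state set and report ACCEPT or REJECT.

S₀ = ε-closure({0}) = {0,1,2,4,6,8,10}
'b' @ 1: {3,7,9,12}
'b' @ 2: {1,2,4,6,8,10,13}  ✓accept
'b' @ 3: {3,7,9,12}
'd' @ 4: {}  — no active states
final: {}; accept 1 not in set

Answer: REJECT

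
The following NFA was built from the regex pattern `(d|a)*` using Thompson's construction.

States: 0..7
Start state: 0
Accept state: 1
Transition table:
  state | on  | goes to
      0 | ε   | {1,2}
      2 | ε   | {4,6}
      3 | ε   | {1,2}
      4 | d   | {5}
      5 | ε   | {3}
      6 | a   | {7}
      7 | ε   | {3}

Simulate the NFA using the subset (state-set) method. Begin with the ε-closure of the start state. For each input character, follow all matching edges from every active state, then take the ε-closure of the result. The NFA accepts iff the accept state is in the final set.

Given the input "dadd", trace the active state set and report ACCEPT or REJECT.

Answer: ACCEPT

Steps:
start: ε-closure({0}) = {0,1,2,4,6}
'd' @ 1: {1,2,3,4,5,6}  (accept∈set)
'a' @ 2: {1,2,3,4,6,7}  (accept∈set)
'd' @ 3: {1,2,3,4,5,6}  (accept∈set)
'd' @ 4: {1,2,3,4,5,6}  (accept∈set)
final: {1,2,3,4,5,6}; accept 1 in set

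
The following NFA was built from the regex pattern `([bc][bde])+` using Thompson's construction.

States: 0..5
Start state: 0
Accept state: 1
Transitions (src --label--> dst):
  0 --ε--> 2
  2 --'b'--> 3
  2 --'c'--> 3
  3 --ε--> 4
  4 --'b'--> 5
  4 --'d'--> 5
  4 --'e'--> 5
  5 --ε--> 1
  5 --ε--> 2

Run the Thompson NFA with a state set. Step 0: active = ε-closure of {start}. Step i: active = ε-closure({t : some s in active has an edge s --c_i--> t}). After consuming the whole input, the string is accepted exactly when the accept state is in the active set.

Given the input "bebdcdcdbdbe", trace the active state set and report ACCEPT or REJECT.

S₀ = ε-closure({0}) = {0,2}
'b' @ 1: {3,4}
'e' @ 2: {1,2,5}  ✓accept
'b' @ 3: {3,4}
'd' @ 4: {1,2,5}  ✓accept
'c' @ 5: {3,4}
'd' @ 6: {1,2,5}  ✓accept
'c' @ 7: {3,4}
'd' @ 8: {1,2,5}  ✓accept
'b' @ 9: {3,4}
'd' @ 10: {1,2,5}  ✓accept
'b' @ 11: {3,4}
'e' @ 12: {1,2,5}  ✓accept
final: {1,2,5}; accept 1 in set

Answer: ACCEPT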